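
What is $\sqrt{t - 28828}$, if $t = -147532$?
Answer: $2 i \sqrt{44090} \approx 419.95 i$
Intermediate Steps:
$\sqrt{t - 28828} = \sqrt{-147532 - 28828} = \sqrt{-176360} = 2 i \sqrt{44090}$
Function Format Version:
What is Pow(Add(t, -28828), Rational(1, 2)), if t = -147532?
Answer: Mul(2, I, Pow(44090, Rational(1, 2))) ≈ Mul(419.95, I)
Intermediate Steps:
Pow(Add(t, -28828), Rational(1, 2)) = Pow(Add(-147532, -28828), Rational(1, 2)) = Pow(-176360, Rational(1, 2)) = Mul(2, I, Pow(44090, Rational(1, 2)))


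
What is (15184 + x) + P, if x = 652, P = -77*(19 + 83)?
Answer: 7982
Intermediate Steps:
P = -7854 (P = -77*102 = -7854)
(15184 + x) + P = (15184 + 652) - 7854 = 15836 - 7854 = 7982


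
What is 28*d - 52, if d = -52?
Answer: -1508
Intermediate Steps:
28*d - 52 = 28*(-52) - 52 = -1456 - 52 = -1508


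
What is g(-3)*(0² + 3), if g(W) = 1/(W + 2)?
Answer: -3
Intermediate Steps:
g(W) = 1/(2 + W)
g(-3)*(0² + 3) = (0² + 3)/(2 - 3) = (0 + 3)/(-1) = -1*3 = -3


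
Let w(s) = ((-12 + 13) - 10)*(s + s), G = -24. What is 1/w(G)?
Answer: 1/432 ≈ 0.0023148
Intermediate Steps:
w(s) = -18*s (w(s) = (1 - 10)*(2*s) = -18*s)
1/w(G) = 1/(-18*(-24)) = 1/432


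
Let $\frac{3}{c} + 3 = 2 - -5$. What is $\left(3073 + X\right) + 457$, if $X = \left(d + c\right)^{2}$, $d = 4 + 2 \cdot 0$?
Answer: $\frac{56841}{16} \approx 3552.6$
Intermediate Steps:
$c = \frac{3}{4}$ ($c = \frac{3}{-3 + \left(2 - -5\right)} = \frac{3}{-3 + \left(2 + 5\right)} = \frac{3}{-3 + 7} = \frac{3}{4} \approx 0.75$)
$d = 4$ ($d = 4 + 0 = 4$)
$X = \frac{361}{16}$ ($X = \left(4 + \frac{3}{4}\right)^{2} = \left(\frac{19}{4}\right)^{2} = \frac{361}{16} \approx 22.563$)
$\left(3073 + X\right) + 457 = \left(3073 + \frac{361}{16}\right) + 457 = \frac{49529}{16} + 457 = \frac{56841}{16}$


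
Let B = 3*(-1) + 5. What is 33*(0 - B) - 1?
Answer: -67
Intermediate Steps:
B = 2 (B = -3 + 5 = 2)
33*(0 - B) - 1 = 33*(0 - 1*2) - 1 = 33*(0 - 2) - 1 = 33*(-2) - 1 = -66 - 1 = -67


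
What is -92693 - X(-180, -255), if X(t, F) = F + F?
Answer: -92183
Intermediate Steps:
X(t, F) = 2*F
-92693 - X(-180, -255) = -92693 - 2*(-255) = -92693 - 1*(-510) = -92693 + 510 = -92183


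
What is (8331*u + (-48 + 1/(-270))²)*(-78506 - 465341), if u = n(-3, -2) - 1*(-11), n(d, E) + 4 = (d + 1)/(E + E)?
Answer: -2568568590273037/72900 ≈ -3.5234e+10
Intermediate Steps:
n(d, E) = -4 + (1 + d)/(2*E) (n(d, E) = -4 + (d + 1)/(E + E) = -4 + (1 + d)/((2*E)) = -4 + (1 + d)*(1/(2*E)) = -4 + (1 + d)/(2*E))
u = 15/2 (u = (½)*(1 - 3 - 8*(-2))/(-2) - 1*(-11) = (½)*(-½)*(1 - 3 + 16) + 11 = (½)*(-½)*14 + 11 = -7/2 + 11 = 15/2 ≈ 7.5000)
(8331*u + (-48 + 1/(-270))²)*(-78506 - 465341) = (8331*(15/2) + (-48 + 1/(-270))²)*(-78506 - 465341) = (124965/2 + (-48 - 1/270)²)*(-543847) = (124965/2 + (-12961/270)²)*(-543847) = (124965/2 + 167987521/72900)*(-543847) = (4722961771/72900)*(-543847) = -2568568590273037/72900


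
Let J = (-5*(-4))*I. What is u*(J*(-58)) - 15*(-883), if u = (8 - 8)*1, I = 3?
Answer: 13245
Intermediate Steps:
J = 60 (J = -5*(-4)*3 = 20*3 = 60)
u = 0 (u = 0*1 = 0)
u*(J*(-58)) - 15*(-883) = 0*(60*(-58)) - 15*(-883) = 0*(-3480) + 13245 = 0 + 13245 = 13245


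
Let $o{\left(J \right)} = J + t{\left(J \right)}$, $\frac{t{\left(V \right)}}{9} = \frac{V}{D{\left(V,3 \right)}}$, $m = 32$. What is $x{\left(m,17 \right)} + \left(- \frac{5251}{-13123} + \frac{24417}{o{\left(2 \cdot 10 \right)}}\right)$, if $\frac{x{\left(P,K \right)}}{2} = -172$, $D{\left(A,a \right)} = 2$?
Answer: $- \frac{15961129}{131230} \approx -121.63$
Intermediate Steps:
$x{\left(P,K \right)} = -344$ ($x{\left(P,K \right)} = 2 \left(-172\right) = -344$)
$t{\left(V \right)} = \frac{9 V}{2}$ ($t{\left(V \right)} = 9 \frac{V}{2} = \frac{9 V}{2}$)
$o{\left(J \right)} = \frac{11 J}{2}$ ($o{\left(J \right)} = J + \frac{9 J}{2} = \frac{11 J}{2}$)
$x{\left(m,17 \right)} + \left(- \frac{5251}{-13123} + \frac{24417}{o{\left(2 \cdot 10 \right)}}\right) = -344 + \left(- \frac{5251}{-13123} + \frac{24417}{\frac{11}{2} \cdot 2 \cdot 10}\right) = -344 - \left(- \frac{5251}{13123} - \frac{24417}{\frac{11}{2} \cdot 20}\right) = -344 + \left(\frac{5251}{13123} + \frac{24417}{110}\right) = -344 + \frac{29181991}{131230} = - \frac{15961129}{131230}$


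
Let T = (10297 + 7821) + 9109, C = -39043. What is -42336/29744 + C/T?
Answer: -144623579/50614993 ≈ -2.8573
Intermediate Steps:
T = 27227 (T = 18118 + 9109 = 27227)
-42336/29744 + C/T = -42336/29744 - 39043/27227 = -42336*1/29744 - 39043*1/27227 = -2646/1859 - 39043/27227 = -144623579/50614993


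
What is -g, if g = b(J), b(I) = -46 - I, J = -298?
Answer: -252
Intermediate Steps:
g = 252 (g = -46 - 1*(-298) = -46 + 298 = 252)
-g = -1*252 = -252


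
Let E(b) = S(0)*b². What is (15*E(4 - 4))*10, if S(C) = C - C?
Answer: 0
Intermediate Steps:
S(C) = 0
E(b) = 0 (E(b) = 0*b² = 0)
(15*E(4 - 4))*10 = (15*0)*10 = 0*10 = 0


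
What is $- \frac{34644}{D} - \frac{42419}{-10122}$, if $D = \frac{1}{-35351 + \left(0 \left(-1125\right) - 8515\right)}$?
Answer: $\frac{15382339714307}{10122} \approx 1.5197 \cdot 10^{9}$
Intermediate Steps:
$D = - \frac{1}{43866}$ ($D = \frac{1}{-35351 + \left(0 - 8515\right)} = \frac{1}{-35351 - 8515} = \frac{1}{-43866} = - \frac{1}{43866} \approx -2.2797 \cdot 10^{-5}$)
$- \frac{34644}{D} - \frac{42419}{-10122} = - \frac{34644}{- \frac{1}{43866}} - \frac{42419}{-10122} = \left(-34644\right) \left(-43866\right) - - \frac{42419}{10122} = 1519693704 + \frac{42419}{10122} = \frac{15382339714307}{10122}$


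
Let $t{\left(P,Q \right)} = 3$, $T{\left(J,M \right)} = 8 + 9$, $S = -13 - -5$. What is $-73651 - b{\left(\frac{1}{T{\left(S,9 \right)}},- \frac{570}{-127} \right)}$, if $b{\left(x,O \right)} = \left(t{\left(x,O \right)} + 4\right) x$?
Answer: $- \frac{1252074}{17} \approx -73651.0$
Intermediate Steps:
$S = -8$ ($S = -13 + 5 = -8$)
$T{\left(J,M \right)} = 17$
$b{\left(x,O \right)} = 7 x$ ($b{\left(x,O \right)} = \left(3 + 4\right) x = 7 x$)
$-73651 - b{\left(\frac{1}{T{\left(S,9 \right)}},- \frac{570}{-127} \right)} = -73651 - \frac{7}{17} = - \frac{1252074}{17}$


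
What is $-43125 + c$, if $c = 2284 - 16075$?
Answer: $-56916$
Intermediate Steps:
$c = -13791$ ($c = 2284 - 16075 = -13791$)
$-43125 + c = -43125 - 13791 = -56916$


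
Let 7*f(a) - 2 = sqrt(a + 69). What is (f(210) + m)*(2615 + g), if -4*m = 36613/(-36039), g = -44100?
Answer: -551045255/24612 - 124455*sqrt(31)/7 ≈ -1.2138e+5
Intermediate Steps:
f(a) = 2/7 + sqrt(69 + a)/7 (f(a) = 2/7 + sqrt(a + 69)/7 = 2/7 + sqrt(69 + a)/7)
m = 893/3516 (m = -36613/(4*(-36039)) = -36613*(-1)/(4*36039) = -1/4*(-893/879) = 893/3516 ≈ 0.25398)
(f(210) + m)*(2615 + g) = ((2/7 + sqrt(69 + 210)/7) + 893/3516)*(2615 - 44100) = ((2/7 + sqrt(279)/7) + 893/3516)*(-41485) = ((2/7 + (3*sqrt(31))/7) + 893/3516)*(-41485) = ((2/7 + 3*sqrt(31)/7) + 893/3516)*(-41485) = (13283/24612 + 3*sqrt(31)/7)*(-41485) = -551045255/24612 - 124455*sqrt(31)/7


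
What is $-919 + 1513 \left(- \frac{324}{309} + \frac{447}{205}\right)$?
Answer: $\frac{16757528}{21115} \approx 793.63$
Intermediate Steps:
$-919 + 1513 \left(- \frac{324}{309} + \frac{447}{205}\right) = -919 + 1513 \left(\left(-324\right) \frac{1}{309} + 447 \cdot \frac{1}{205}\right) = -919 + 1513 \left(- \frac{108}{103} + \frac{447}{205}\right) = -919 + 1513 \cdot \frac{23901}{21115} = -919 + \frac{36162213}{21115} = \frac{16757528}{21115}$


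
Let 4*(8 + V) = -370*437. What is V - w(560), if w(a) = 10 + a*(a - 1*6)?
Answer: -701361/2 ≈ -3.5068e+5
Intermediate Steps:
V = -80861/2 (V = -8 + (-370*437)/4 = -8 + (¼)*(-161690) = -8 - 80845/2 = -80861/2 ≈ -40431.)
w(a) = 10 + a*(-6 + a) (w(a) = 10 + a*(a - 6) = 10 + a*(-6 + a))
V - w(560) = -80861/2 - (10 + 560² - 6*560) = -80861/2 - (10 + 313600 - 3360) = -80861/2 - 1*310250 = -80861/2 - 310250 = -701361/2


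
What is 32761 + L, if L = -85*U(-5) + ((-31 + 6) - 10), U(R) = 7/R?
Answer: 32845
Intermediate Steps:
L = 84 (L = -595/(-5) + ((-31 + 6) - 10) = -595*(-1)/5 + (-25 - 10) = -85*(-7/5) - 35 = 119 - 35 = 84)
32761 + L = 32761 + 84 = 32845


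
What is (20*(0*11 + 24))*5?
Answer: 2400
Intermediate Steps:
(20*(0*11 + 24))*5 = (20*(0 + 24))*5 = (20*24)*5 = 480*5 = 2400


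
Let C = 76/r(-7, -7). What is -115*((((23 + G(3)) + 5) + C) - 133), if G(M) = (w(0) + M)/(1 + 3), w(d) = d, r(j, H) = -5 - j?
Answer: 30475/4 ≈ 7618.8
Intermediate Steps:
G(M) = M/4 (G(M) = (0 + M)/(1 + 3) = M/4)
C = 38 (C = 76/(-5 - 1*(-7)) = 76/(-5 + 7) = 76/2 = 76*(½) = 38)
-115*((((23 + G(3)) + 5) + C) - 133) = -115*((((23 + (¼)*3) + 5) + 38) - 133) = -115*((((23 + ¾) + 5) + 38) - 133) = -115*(((95/4 + 5) + 38) - 133) = -115*((115/4 + 38) - 133) = -115*(267/4 - 133) = -115*(-265/4) = 30475/4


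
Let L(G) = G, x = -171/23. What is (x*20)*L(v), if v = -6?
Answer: 20520/23 ≈ 892.17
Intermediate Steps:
x = -171/23 (x = -171*1/23 = -171/23 ≈ -7.4348)
(x*20)*L(v) = -171/23*20*(-6) = -3420/23*(-6) = 20520/23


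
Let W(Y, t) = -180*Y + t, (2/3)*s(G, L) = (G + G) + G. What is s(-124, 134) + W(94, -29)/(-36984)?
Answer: -20620123/36984 ≈ -557.54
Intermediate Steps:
s(G, L) = 9*G/2 (s(G, L) = 3*((G + G) + G)/2 = 3*(2*G + G)/2 = 3*(3*G)/2 = 9*G/2)
W(Y, t) = t - 180*Y
s(-124, 134) + W(94, -29)/(-36984) = (9/2)*(-124) + (-29 - 180*94)/(-36984) = -558 + (-29 - 16920)*(-1/36984) = -558 - 16949*(-1/36984) = -558 + 16949/36984 = -20620123/36984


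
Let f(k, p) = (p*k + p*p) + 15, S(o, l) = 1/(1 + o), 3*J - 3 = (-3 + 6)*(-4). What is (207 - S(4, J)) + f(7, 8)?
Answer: 1709/5 ≈ 341.80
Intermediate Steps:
J = -3 (J = 1 + ((-3 + 6)*(-4))/3 = 1 + (3*(-4))/3 = 1 + (⅓)*(-12) = 1 - 4 = -3)
f(k, p) = 15 + p² + k*p (f(k, p) = (k*p + p²) + 15 = (p² + k*p) + 15 = 15 + p² + k*p)
(207 - S(4, J)) + f(7, 8) = (207 - 1/(1 + 4)) + (15 + 8² + 7*8) = (207 - 1/5) + (15 + 64 + 56) = (207 - 1*⅕) + 135 = (207 - ⅕) + 135 = 1034/5 + 135 = 1709/5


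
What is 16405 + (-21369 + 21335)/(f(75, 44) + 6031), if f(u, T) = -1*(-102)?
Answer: 100611831/6133 ≈ 16405.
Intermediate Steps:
f(u, T) = 102
16405 + (-21369 + 21335)/(f(75, 44) + 6031) = 16405 + (-21369 + 21335)/(102 + 6031) = 16405 - 34/6133 = 100611831/6133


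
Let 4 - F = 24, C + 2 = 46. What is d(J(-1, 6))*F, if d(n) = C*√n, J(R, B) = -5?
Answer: -880*I*√5 ≈ -1967.7*I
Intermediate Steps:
C = 44 (C = -2 + 46 = 44)
F = -20 (F = 4 - 1*24 = 4 - 24 = -20)
d(n) = 44*√n
d(J(-1, 6))*F = (44*√(-5))*(-20) = (44*(I*√5))*(-20) = (44*I*√5)*(-20) = -880*I*√5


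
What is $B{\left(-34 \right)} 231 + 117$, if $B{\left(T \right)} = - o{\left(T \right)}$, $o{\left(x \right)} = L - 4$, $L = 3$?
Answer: $348$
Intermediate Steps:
$o{\left(x \right)} = -1$ ($o{\left(x \right)} = 3 - 4 = -1$)
$B{\left(T \right)} = 1$ ($B{\left(T \right)} = \left(-1\right) \left(-1\right) = 1$)
$B{\left(-34 \right)} 231 + 117 = 1 \cdot 231 + 117 = 231 + 117 = 348$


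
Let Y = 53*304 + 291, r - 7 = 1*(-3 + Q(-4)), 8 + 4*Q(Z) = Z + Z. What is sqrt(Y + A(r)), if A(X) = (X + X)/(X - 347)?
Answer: sqrt(16403) ≈ 128.07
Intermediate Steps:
Q(Z) = -2 + Z/2 (Q(Z) = -2 + (Z + Z)/4 = -2 + (2*Z)/4 = -2 + Z/2)
r = 0 (r = 7 + 1*(-3 + (-2 + (1/2)*(-4))) = 7 + 1*(-3 + (-2 - 2)) = 7 + 1*(-3 - 4) = 7 + 1*(-7) = 7 - 7 = 0)
Y = 16403 (Y = 16112 + 291 = 16403)
A(X) = 2*X/(-347 + X) (A(X) = (2*X)/(-347 + X) = 2*X/(-347 + X))
sqrt(Y + A(r)) = sqrt(16403 + 2*0/(-347 + 0)) = sqrt(16403 + 2*0/(-347)) = sqrt(16403 + 2*0*(-1/347)) = sqrt(16403 + 0) = sqrt(16403)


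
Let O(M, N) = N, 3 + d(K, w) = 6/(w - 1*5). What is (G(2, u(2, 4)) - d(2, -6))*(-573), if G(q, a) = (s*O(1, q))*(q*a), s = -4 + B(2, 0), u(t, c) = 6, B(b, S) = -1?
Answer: 734013/11 ≈ 66729.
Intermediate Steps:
d(K, w) = -3 + 6/(-5 + w) (d(K, w) = -3 + 6/(w - 1*5) = -3 + 6/(w - 5) = -3 + 6/(-5 + w))
s = -5 (s = -4 - 1 = -5)
G(q, a) = -5*a*q² (G(q, a) = (-5*q)*(q*a) = (-5*q)*(a*q) = -5*a*q²)
(G(2, u(2, 4)) - d(2, -6))*(-573) = (-5*6*2² - 3*(7 - 1*(-6))/(-5 - 6))*(-573) = (-5*6*4 - 3*(7 + 6)/(-11))*(-573) = (-120 - 3*(-1)*13/11)*(-573) = (-120 - 1*(-39/11))*(-573) = (-120 + 39/11)*(-573) = -1281/11*(-573) = 734013/11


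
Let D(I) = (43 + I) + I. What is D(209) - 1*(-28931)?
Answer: 29392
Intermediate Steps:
D(I) = 43 + 2*I
D(209) - 1*(-28931) = (43 + 2*209) - 1*(-28931) = (43 + 418) + 28931 = 461 + 28931 = 29392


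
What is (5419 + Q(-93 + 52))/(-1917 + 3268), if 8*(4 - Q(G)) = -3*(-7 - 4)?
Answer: 6193/1544 ≈ 4.0110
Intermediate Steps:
Q(G) = -⅛ (Q(G) = 4 - (-3)*(-7 - 4)/8 = 4 - (-3)*(-11)/8 = 4 - ⅛*33 = 4 - 33/8 = -⅛)
(5419 + Q(-93 + 52))/(-1917 + 3268) = (5419 - ⅛)/(-1917 + 3268) = (43351/8)/1351 = (43351/8)*(1/1351) = 6193/1544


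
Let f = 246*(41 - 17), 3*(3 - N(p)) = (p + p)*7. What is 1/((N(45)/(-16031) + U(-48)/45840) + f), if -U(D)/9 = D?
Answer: 665635/3929923908 ≈ 0.00016938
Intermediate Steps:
N(p) = 3 - 14*p/3 (N(p) = 3 - (p + p)*7/3 = 3 - 2*p*7/3 = 3 - 14*p/3)
U(D) = -9*D
f = 5904 (f = 246*24 = 5904)
1/((N(45)/(-16031) + U(-48)/45840) + f) = 1/(((3 - 14/3*45)/(-16031) - 9*(-48)/45840) + 5904) = 1/(((3 - 210)*(-1/16031) + 432*(1/45840)) + 5904) = 1/((-207*(-1/16031) + 9/955) + 5904) = 1/((9/697 + 9/955) + 5904) = 1/(14868/665635 + 5904) = 1/(3929923908/665635) = 665635/3929923908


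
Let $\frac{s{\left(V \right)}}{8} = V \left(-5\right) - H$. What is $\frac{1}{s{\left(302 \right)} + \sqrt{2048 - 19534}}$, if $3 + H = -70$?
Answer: $- \frac{5748}{66087751} - \frac{i \sqrt{17486}}{132175502} \approx -8.6975 \cdot 10^{-5} - 1.0004 \cdot 10^{-6} i$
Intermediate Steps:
$H = -73$ ($H = -3 - 70 = -73$)
$s{\left(V \right)} = 584 - 40 V$ ($s{\left(V \right)} = 8 \left(V \left(-5\right) - -73\right) = 8 \left(- 5 V + 73\right) = 8 \left(73 - 5 V\right) = 584 - 40 V$)
$\frac{1}{s{\left(302 \right)} + \sqrt{2048 - 19534}} = \frac{1}{\left(584 - 12080\right) + \sqrt{2048 - 19534}} = \frac{1}{\left(584 - 12080\right) + \sqrt{-17486}} = \frac{1}{-11496 + i \sqrt{17486}}$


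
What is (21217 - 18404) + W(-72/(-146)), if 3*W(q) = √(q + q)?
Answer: 2813 + 2*√146/73 ≈ 2813.3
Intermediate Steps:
W(q) = √2*√q/3 (W(q) = √(q + q)/3 = √(2*q)/3 = (√2*√q)/3 = √2*√q/3)
(21217 - 18404) + W(-72/(-146)) = (21217 - 18404) + √2*√(-72/(-146))/3 = 2813 + √2*√(-72*(-1/146))/3 = 2813 + √2*√(36/73)/3 = 2813 + √2*(6*√73/73)/3 = 2813 + 2*√146/73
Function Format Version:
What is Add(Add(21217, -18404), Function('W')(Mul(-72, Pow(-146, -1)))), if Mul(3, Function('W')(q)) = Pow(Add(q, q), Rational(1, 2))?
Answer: Add(2813, Mul(Rational(2, 73), Pow(146, Rational(1, 2)))) ≈ 2813.3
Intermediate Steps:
Function('W')(q) = Mul(Rational(1, 3), Pow(2, Rational(1, 2)), Pow(q, Rational(1, 2))) (Function('W')(q) = Mul(Rational(1, 3), Pow(Add(q, q), Rational(1, 2))) = Mul(Rational(1, 3), Pow(Mul(2, q), Rational(1, 2))) = Mul(Rational(1, 3), Mul(Pow(2, Rational(1, 2)), Pow(q, Rational(1, 2)))) = Mul(Rational(1, 3), Pow(2, Rational(1, 2)), Pow(q, Rational(1, 2))))
Add(Add(21217, -18404), Function('W')(Mul(-72, Pow(-146, -1)))) = Add(Add(21217, -18404), Mul(Rational(1, 3), Pow(2, Rational(1, 2)), Pow(Mul(-72, Pow(-146, -1)), Rational(1, 2)))) = Add(2813, Mul(Rational(1, 3), Pow(2, Rational(1, 2)), Pow(Mul(-72, Rational(-1, 146)), Rational(1, 2)))) = Add(2813, Mul(Rational(1, 3), Pow(2, Rational(1, 2)), Pow(Rational(36, 73), Rational(1, 2)))) = Add(2813, Mul(Rational(1, 3), Pow(2, Rational(1, 2)), Mul(Rational(6, 73), Pow(73, Rational(1, 2))))) = Add(2813, Mul(Rational(2, 73), Pow(146, Rational(1, 2))))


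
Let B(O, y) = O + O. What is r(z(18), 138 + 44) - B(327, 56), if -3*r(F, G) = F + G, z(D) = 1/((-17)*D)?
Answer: -656063/918 ≈ -714.67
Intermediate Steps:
B(O, y) = 2*O
z(D) = -1/(17*D)
r(F, G) = -F/3 - G/3 (r(F, G) = -(F + G)/3 = -F/3 - G/3)
r(z(18), 138 + 44) - B(327, 56) = (-(-1)/(51*18) - (138 + 44)/3) - 2*327 = (-(-1)/(51*18) - 1/3*182) - 1*654 = (-1/3*(-1/306) - 182/3) - 654 = (1/918 - 182/3) - 654 = -55691/918 - 654 = -656063/918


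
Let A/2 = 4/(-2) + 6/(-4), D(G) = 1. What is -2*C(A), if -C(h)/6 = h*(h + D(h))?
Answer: 504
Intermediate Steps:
A = -7 (A = 2*(4/(-2) + 6/(-4)) = 2*(4*(-½) + 6*(-¼)) = 2*(-2 - 3/2) = 2*(-7/2) = -7)
C(h) = -6*h*(1 + h) (C(h) = -6*h*(h + 1) = -6*h*(1 + h))
-2*C(A) = -(-12)*(-7)*(1 - 7) = -(-12)*(-7)*(-6) = -2*(-252) = 504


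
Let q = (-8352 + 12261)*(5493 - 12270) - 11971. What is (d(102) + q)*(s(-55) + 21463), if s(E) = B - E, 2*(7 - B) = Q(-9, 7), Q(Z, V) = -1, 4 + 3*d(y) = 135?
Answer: -3422970415711/6 ≈ -5.7049e+11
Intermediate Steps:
q = -26503264 (q = 3909*(-6777) - 11971 = -26491293 - 11971 = -26503264)
d(y) = 131/3 (d(y) = -4/3 + (⅓)*135 = -4/3 + 45 = 131/3)
B = 15/2 (B = 7 - ½*(-1) = 7 + ½ = 15/2 ≈ 7.5000)
s(E) = 15/2 - E
(d(102) + q)*(s(-55) + 21463) = (131/3 - 26503264)*((15/2 - 1*(-55)) + 21463) = -79509661*((15/2 + 55) + 21463)/3 = -79509661*(125/2 + 21463)/3 = -79509661/3*43051/2 = -3422970415711/6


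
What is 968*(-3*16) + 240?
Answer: -46224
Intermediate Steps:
968*(-3*16) + 240 = 968*(-48) + 240 = -46464 + 240 = -46224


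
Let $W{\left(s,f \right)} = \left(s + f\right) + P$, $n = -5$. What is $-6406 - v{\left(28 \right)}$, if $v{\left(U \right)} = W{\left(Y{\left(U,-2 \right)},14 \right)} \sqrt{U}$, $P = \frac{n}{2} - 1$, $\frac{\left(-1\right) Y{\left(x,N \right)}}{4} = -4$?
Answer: $-6406 - 53 \sqrt{7} \approx -6546.2$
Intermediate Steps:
$Y{\left(x,N \right)} = 16$ ($Y{\left(x,N \right)} = \left(-4\right) \left(-4\right) = 16$)
$P = - \frac{7}{2}$ ($P = - \frac{5}{2} - 1 = - \frac{7}{2} \approx -3.5$)
$W{\left(s,f \right)} = - \frac{7}{2} + f + s$ ($W{\left(s,f \right)} = \left(s + f\right) - \frac{7}{2} = \left(f + s\right) - \frac{7}{2} = - \frac{7}{2} + f + s$)
$v{\left(U \right)} = \frac{53 \sqrt{U}}{2}$ ($v{\left(U \right)} = \left(- \frac{7}{2} + 14 + 16\right) \sqrt{U} = \frac{53 \sqrt{U}}{2}$)
$-6406 - v{\left(28 \right)} = -6406 - \frac{53 \sqrt{28}}{2} = -6406 - \frac{53 \cdot 2 \sqrt{7}}{2} = -6406 - 53 \sqrt{7}$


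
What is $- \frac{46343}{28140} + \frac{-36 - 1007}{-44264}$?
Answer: $- \frac{505494133}{311397240} \approx -1.6233$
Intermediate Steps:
$- \frac{46343}{28140} + \frac{-36 - 1007}{-44264} = \left(-46343\right) \frac{1}{28140} + \left(-36 - 1007\right) \left(- \frac{1}{44264}\right) = - \frac{46343}{28140} - - \frac{1043}{44264} = - \frac{46343}{28140} + \frac{1043}{44264} = - \frac{505494133}{311397240}$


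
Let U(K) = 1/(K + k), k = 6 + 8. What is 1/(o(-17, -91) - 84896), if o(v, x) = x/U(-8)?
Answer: -1/85442 ≈ -1.1704e-5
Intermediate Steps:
k = 14
U(K) = 1/(14 + K) (U(K) = 1/(K + 14) = 1/(14 + K))
o(v, x) = 6*x (o(v, x) = x/(1/(14 - 8)) = x/(1/6) = x*6 = 6*x)
1/(o(-17, -91) - 84896) = 1/(6*(-91) - 84896) = 1/(-546 - 84896) = 1/(-85442) = -1/85442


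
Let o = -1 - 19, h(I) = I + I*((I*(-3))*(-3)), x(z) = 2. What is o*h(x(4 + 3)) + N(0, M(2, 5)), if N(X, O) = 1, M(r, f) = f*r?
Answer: -759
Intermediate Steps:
h(I) = I + 9*I**2 (h(I) = I + I*(-3*I*(-3)) = I + I*(9*I) = I + 9*I**2)
o = -20
o*h(x(4 + 3)) + N(0, M(2, 5)) = -40*(1 + 9*2) + 1 = -40*(1 + 18) + 1 = -40*19 + 1 = -20*38 + 1 = -760 + 1 = -759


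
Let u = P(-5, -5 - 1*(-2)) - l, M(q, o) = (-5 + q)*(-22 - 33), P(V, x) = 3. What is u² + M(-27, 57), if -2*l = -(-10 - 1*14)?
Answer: 1985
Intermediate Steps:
M(q, o) = 275 - 55*q (M(q, o) = (-5 + q)*(-55) = 275 - 55*q)
l = -12 (l = -(-1)*(-10 - 1*14)/2 = -(-1)*(-10 - 14)/2 = -(-1)*(-24)/2 = -½*24 = -12)
u = 15 (u = 3 - 1*(-12) = 3 + 12 = 15)
u² + M(-27, 57) = 15² + (275 - 55*(-27)) = 225 + (275 + 1485) = 225 + 1760 = 1985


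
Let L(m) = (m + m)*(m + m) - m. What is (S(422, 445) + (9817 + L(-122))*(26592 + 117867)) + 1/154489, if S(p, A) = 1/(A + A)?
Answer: 1379941667113225629/137495210 ≈ 1.0036e+10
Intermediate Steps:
L(m) = -m + 4*m**2 (L(m) = (2*m)*(2*m) - m = 4*m**2 - m = -m + 4*m**2)
S(p, A) = 1/(2*A)
(S(422, 445) + (9817 + L(-122))*(26592 + 117867)) + 1/154489 = ((1/2)/445 + (9817 - 122*(-1 + 4*(-122)))*(26592 + 117867)) + 1/154489 = ((1/2)*(1/445) + (9817 - 122*(-1 - 488))*144459) + 1/154489 = (1/890 + (9817 - 122*(-489))*144459) + 1/154489 = (1/890 + (9817 + 59658)*144459) + 1/154489 = (1/890 + 69475*144459) + 1/154489 = (1/890 + 10036289025) + 1/154489 = 8932297232251/890 + 1/154489 = 1379941667113225629/137495210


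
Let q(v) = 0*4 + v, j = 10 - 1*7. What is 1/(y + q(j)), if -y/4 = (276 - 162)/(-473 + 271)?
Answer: 101/531 ≈ 0.19021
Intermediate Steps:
j = 3 (j = 10 - 7 = 3)
y = 228/101 (y = -4*(276 - 162)/(-473 + 271) = -456/(-202) = -456*(-1)/202 = -4*(-57/101) = 228/101 ≈ 2.2574)
q(v) = v (q(v) = 0 + v = v)
1/(y + q(j)) = 1/(228/101 + 3) = 1/(531/101) = 101/531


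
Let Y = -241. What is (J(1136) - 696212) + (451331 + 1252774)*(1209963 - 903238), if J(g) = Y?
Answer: 522690909672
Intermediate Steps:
J(g) = -241
(J(1136) - 696212) + (451331 + 1252774)*(1209963 - 903238) = (-241 - 696212) + (451331 + 1252774)*(1209963 - 903238) = -696453 + 1704105*306725 = -696453 + 522691606125 = 522690909672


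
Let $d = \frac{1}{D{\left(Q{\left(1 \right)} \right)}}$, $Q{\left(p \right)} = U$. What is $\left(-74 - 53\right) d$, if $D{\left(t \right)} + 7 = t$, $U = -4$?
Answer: $\frac{127}{11} \approx 11.545$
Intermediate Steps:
$Q{\left(p \right)} = -4$
$D{\left(t \right)} = -7 + t$
$d = - \frac{1}{11}$ ($d = \frac{1}{-7 - 4} = \frac{1}{-11} = - \frac{1}{11} \approx -0.090909$)
$\left(-74 - 53\right) d = \left(-74 - 53\right) \left(- \frac{1}{11}\right) = \left(-127\right) \left(- \frac{1}{11}\right) = \frac{127}{11}$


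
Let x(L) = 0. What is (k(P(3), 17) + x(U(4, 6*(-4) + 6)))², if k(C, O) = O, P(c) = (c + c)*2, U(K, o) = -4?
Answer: 289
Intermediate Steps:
P(c) = 4*c (P(c) = (2*c)*2 = 4*c)
(k(P(3), 17) + x(U(4, 6*(-4) + 6)))² = (17 + 0)² = 17² = 289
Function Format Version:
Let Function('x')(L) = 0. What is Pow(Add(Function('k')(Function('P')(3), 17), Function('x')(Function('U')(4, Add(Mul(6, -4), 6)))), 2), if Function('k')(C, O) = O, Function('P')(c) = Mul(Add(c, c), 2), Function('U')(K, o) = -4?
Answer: 289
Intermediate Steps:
Function('P')(c) = Mul(4, c) (Function('P')(c) = Mul(Mul(2, c), 2) = Mul(4, c))
Pow(Add(Function('k')(Function('P')(3), 17), Function('x')(Function('U')(4, Add(Mul(6, -4), 6)))), 2) = Pow(Add(17, 0), 2) = Pow(17, 2) = 289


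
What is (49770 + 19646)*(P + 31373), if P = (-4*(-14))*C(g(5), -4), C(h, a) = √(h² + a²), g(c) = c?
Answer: 2177788168 + 3887296*√41 ≈ 2.2027e+9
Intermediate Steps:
C(h, a) = √(a² + h²)
P = 56*√41 (P = (-4*(-14))*√((-4)² + 5²) = 56*√(16 + 25) = 56*√41 ≈ 358.58)
(49770 + 19646)*(P + 31373) = (49770 + 19646)*(56*√41 + 31373) = 69416*(31373 + 56*√41) = 2177788168 + 3887296*√41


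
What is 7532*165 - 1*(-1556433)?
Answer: 2799213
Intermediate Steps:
7532*165 - 1*(-1556433) = 1242780 + 1556433 = 2799213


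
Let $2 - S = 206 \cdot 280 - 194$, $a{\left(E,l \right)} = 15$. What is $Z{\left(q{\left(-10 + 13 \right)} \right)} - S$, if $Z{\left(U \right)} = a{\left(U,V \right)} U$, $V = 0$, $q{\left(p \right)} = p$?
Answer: $57529$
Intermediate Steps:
$Z{\left(U \right)} = 15 U$
$S = -57484$ ($S = 2 - \left(206 \cdot 280 - 194\right) = 2 - \left(57680 - 194\right) = 2 - 57486 = -57484$)
$Z{\left(q{\left(-10 + 13 \right)} \right)} - S = 15 \left(-10 + 13\right) - -57484 = 15 \cdot 3 + 57484 = 45 + 57484 = 57529$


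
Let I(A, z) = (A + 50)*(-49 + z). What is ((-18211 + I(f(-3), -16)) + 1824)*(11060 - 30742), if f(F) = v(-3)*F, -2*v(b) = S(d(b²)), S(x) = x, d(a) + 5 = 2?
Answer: 380738449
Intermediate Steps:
d(a) = -3 (d(a) = -5 + 2 = -3)
v(b) = 3/2 (v(b) = -½*(-3) = 3/2)
f(F) = 3*F/2
I(A, z) = (-49 + z)*(50 + A) (I(A, z) = (50 + A)*(-49 + z) = (-49 + z)*(50 + A))
((-18211 + I(f(-3), -16)) + 1824)*(11060 - 30742) = ((-18211 + (-2450 - 147*(-3)/2 + 50*(-16) + ((3/2)*(-3))*(-16))) + 1824)*(11060 - 30742) = ((-18211 + (-2450 - 49*(-9/2) - 800 - 9/2*(-16))) + 1824)*(-19682) = ((-18211 + (-2450 + 441/2 - 800 + 72)) + 1824)*(-19682) = ((-18211 - 5915/2) + 1824)*(-19682) = (-42337/2 + 1824)*(-19682) = -38689/2*(-19682) = 380738449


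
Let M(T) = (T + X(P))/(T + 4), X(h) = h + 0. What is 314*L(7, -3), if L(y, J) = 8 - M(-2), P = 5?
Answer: 2041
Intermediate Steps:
X(h) = h
M(T) = (5 + T)/(4 + T) (M(T) = (T + 5)/(T + 4) = (5 + T)/(4 + T))
L(y, J) = 13/2 (L(y, J) = 8 - (5 - 2)/(4 - 2) = 8 - 3/2 = 13/2)
314*L(7, -3) = 314*(13/2) = 2041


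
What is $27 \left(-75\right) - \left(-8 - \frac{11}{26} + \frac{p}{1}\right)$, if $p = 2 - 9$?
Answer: $- \frac{52249}{26} \approx -2009.6$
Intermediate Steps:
$p = -7$
$27 \left(-75\right) - \left(-8 - \frac{11}{26} + \frac{p}{1}\right) = 27 \left(-75\right) - \left(-8 - 7 - \frac{11}{26}\right) = -2025 - \left(-8 - 7 - \frac{11}{26}\right) = -2025 + \left(8 - \left(- \frac{11}{26} - 7\right)\right) = -2025 + \left(8 - - \frac{193}{26}\right) = -2025 + \left(8 + \frac{193}{26}\right) = -2025 + \frac{401}{26} = - \frac{52249}{26}$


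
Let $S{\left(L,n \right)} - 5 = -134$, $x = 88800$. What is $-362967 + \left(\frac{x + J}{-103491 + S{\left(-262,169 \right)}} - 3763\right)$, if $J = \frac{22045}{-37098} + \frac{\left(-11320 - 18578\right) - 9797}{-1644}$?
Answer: $- \frac{77254199524797331}{210656392848} \approx -3.6673 \cdot 10^{5}$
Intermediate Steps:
$S{\left(L,n \right)} = -129$ ($S{\left(L,n \right)} = 5 - 134 = -129$)
$J = \frac{239393855}{10164852}$ ($J = 22045 \left(- \frac{1}{37098}\right) + \left(-29898 - 9797\right) \left(- \frac{1}{1644}\right) = - \frac{22045}{37098} - - \frac{39695}{1644} = - \frac{22045}{37098} + \frac{39695}{1644} = \frac{239393855}{10164852} \approx 23.551$)
$-362967 + \left(\frac{x + J}{-103491 + S{\left(-262,169 \right)}} - 3763\right) = -362967 - \left(3763 - \frac{88800 + \frac{239393855}{10164852}}{-103491 - 129}\right) = -362967 - \left(3763 - \frac{902878251455}{10164852 \left(-103620\right)}\right) = -362967 + \left(\frac{902878251455}{10164852} \left(- \frac{1}{103620}\right) - 3763\right) = -362967 - \frac{792880581937315}{210656392848} = - \frac{77254199524797331}{210656392848}$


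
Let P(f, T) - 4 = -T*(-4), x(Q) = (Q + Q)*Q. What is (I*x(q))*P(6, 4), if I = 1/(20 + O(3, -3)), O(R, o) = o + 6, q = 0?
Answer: 0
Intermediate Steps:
x(Q) = 2*Q² (x(Q) = (2*Q)*Q = 2*Q²)
O(R, o) = 6 + o
P(f, T) = 4 + 4*T (P(f, T) = 4 - T*(-4) = 4 + 4*T)
I = 1/23 (I = 1/(20 + (6 - 3)) = 1/(20 + 3) = 1/23 ≈ 0.043478)
(I*x(q))*P(6, 4) = ((2*0²)/23)*(4 + 4*4) = ((2*0)/23)*(4 + 16) = ((1/23)*0)*20 = 0*20 = 0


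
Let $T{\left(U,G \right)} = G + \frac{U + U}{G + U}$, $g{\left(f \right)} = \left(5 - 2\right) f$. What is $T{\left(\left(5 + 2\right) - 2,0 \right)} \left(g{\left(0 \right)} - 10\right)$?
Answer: $-20$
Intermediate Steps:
$g{\left(f \right)} = 3 f$
$T{\left(U,G \right)} = G + \frac{2 U}{G + U}$
$T{\left(\left(5 + 2\right) - 2,0 \right)} \left(g{\left(0 \right)} - 10\right) = \frac{0^{2} + 2 \left(\left(5 + 2\right) - 2\right) + 0 \left(\left(5 + 2\right) - 2\right)}{0 + \left(\left(5 + 2\right) - 2\right)} \left(3 \cdot 0 - 10\right) = \frac{0 + 2 \left(7 - 2\right) + 0 \left(7 - 2\right)}{0 + \left(7 - 2\right)} \left(0 - 10\right) = \frac{0 + 2 \cdot 5 + 0 \cdot 5}{0 + 5} \left(-10\right) = \frac{0 + 10 + 0}{5} \left(-10\right) = \frac{1}{5} \cdot 10 \left(-10\right) = 2 \left(-10\right) = -20$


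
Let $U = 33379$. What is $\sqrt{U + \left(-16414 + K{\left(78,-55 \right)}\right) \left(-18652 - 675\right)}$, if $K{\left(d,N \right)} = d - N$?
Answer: $\sqrt{314696266} \approx 17740.0$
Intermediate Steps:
$\sqrt{U + \left(-16414 + K{\left(78,-55 \right)}\right) \left(-18652 - 675\right)} = \sqrt{33379 + \left(-16414 + \left(78 - -55\right)\right) \left(-18652 - 675\right)} = \sqrt{33379 + \left(-16414 + \left(78 + 55\right)\right) \left(-19327\right)} = \sqrt{33379 + \left(-16414 + 133\right) \left(-19327\right)} = \sqrt{33379 - -314662887} = \sqrt{33379 + 314662887} = \sqrt{314696266}$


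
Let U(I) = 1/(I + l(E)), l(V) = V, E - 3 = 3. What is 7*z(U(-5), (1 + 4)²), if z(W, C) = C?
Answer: 175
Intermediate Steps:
E = 6 (E = 3 + 3 = 6)
U(I) = 1/(6 + I) (U(I) = 1/(I + 6) = 1/(6 + I))
7*z(U(-5), (1 + 4)²) = 7*(1 + 4)² = 7*5² = 7*25 = 175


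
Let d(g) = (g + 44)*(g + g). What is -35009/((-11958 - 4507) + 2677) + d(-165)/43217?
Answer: 2063538793/595875996 ≈ 3.4630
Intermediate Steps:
d(g) = 2*g*(44 + g) (d(g) = (44 + g)*(2*g) = 2*g*(44 + g))
-35009/((-11958 - 4507) + 2677) + d(-165)/43217 = -35009/((-11958 - 4507) + 2677) + (2*(-165)*(44 - 165))/43217 = -35009/(-16465 + 2677) + (2*(-165)*(-121))*(1/43217) = -35009/(-13788) + 39930*(1/43217) = -35009*(-1/13788) + 39930/43217 = 35009/13788 + 39930/43217 = 2063538793/595875996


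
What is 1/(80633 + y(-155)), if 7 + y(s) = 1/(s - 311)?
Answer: 466/37571715 ≈ 1.2403e-5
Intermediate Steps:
y(s) = -7 + 1/(-311 + s) (y(s) = -7 + 1/(s - 311) = -7 + 1/(-311 + s))
1/(80633 + y(-155)) = 1/(80633 + (2178 - 7*(-155))/(-311 - 155)) = 1/(80633 + (2178 + 1085)/(-466)) = 1/(80633 - 1/466*3263) = 1/(80633 - 3263/466) = 1/(37571715/466) = 466/37571715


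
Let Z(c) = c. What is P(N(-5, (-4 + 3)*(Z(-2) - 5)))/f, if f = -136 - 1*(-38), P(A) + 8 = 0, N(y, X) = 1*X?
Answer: 4/49 ≈ 0.081633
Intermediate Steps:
N(y, X) = X
P(A) = -8 (P(A) = -8 + 0 = -8)
f = -98 (f = -136 + 38 = -98)
P(N(-5, (-4 + 3)*(Z(-2) - 5)))/f = -8/(-98) = -8*(-1/98) = 4/49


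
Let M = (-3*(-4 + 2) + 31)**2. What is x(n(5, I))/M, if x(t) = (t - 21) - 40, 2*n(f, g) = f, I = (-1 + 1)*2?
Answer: -117/2738 ≈ -0.042732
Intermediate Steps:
I = 0 (I = 0*2 = 0)
n(f, g) = f/2
x(t) = -61 + t (x(t) = (-21 + t) - 40 = -61 + t)
M = 1369 (M = (-3*(-2) + 31)**2 = (6 + 31)**2 = 37**2 = 1369)
x(n(5, I))/M = (-61 + (1/2)*5)/1369 = (-61 + 5/2)*(1/1369) = -117/2*1/1369 = -117/2738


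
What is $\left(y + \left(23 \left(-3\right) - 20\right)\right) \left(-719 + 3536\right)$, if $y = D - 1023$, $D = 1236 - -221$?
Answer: $971865$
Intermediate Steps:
$D = 1457$ ($D = 1236 + 221 = 1457$)
$y = 434$ ($y = 1457 - 1023 = 434$)
$\left(y + \left(23 \left(-3\right) - 20\right)\right) \left(-719 + 3536\right) = \left(434 + \left(23 \left(-3\right) - 20\right)\right) \left(-719 + 3536\right) = \left(434 - 89\right) 2817 = 345 \cdot 2817 = 971865$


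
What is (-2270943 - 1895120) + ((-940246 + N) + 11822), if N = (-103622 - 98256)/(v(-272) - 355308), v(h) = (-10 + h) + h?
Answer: -906467065458/177931 ≈ -5.0945e+6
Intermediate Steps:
v(h) = -10 + 2*h
N = 100939/177931 (N = (-103622 - 98256)/((-10 + 2*(-272)) - 355308) = -201878/((-10 - 544) - 355308) = -201878/(-554 - 355308) = -201878/(-355862) = -201878*(-1/355862) = 100939/177931 ≈ 0.56729)
(-2270943 - 1895120) + ((-940246 + N) + 11822) = (-2270943 - 1895120) + ((-940246 + 100939/177931) + 11822) = -4166063 + (-167298810087/177931 + 11822) = -4166063 - 165195309805/177931 = -906467065458/177931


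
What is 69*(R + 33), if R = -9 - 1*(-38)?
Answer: 4278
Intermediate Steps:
R = 29 (R = -9 + 38 = 29)
69*(R + 33) = 69*(29 + 33) = 69*62 = 4278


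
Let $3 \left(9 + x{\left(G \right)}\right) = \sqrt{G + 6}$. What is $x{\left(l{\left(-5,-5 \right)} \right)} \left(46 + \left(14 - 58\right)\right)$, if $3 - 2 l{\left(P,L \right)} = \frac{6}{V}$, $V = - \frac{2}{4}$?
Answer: $-18 + \sqrt{6} \approx -15.551$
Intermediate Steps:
$V = - \frac{1}{2}$ ($V = \left(-2\right) \frac{1}{4} = - \frac{1}{2} \approx -0.5$)
$l{\left(P,L \right)} = \frac{15}{2}$ ($l{\left(P,L \right)} = \frac{3}{2} - \frac{6 \frac{1}{- \frac{1}{2}}}{2} = \frac{3}{2} - \frac{6 \left(-2\right)}{2} = \frac{3}{2} - -6 = \frac{3}{2} + 6 = \frac{15}{2}$)
$x{\left(G \right)} = -9 + \frac{\sqrt{6 + G}}{3}$ ($x{\left(G \right)} = -9 + \frac{\sqrt{G + 6}}{3} = -9 + \frac{\sqrt{6 + G}}{3}$)
$x{\left(l{\left(-5,-5 \right)} \right)} \left(46 + \left(14 - 58\right)\right) = \left(-9 + \frac{\sqrt{6 + \frac{15}{2}}}{3}\right) \left(46 + \left(14 - 58\right)\right) = \left(-9 + \frac{\sqrt{\frac{27}{2}}}{3}\right) \left(46 + \left(14 - 58\right)\right) = \left(-9 + \frac{\frac{3}{2} \sqrt{6}}{3}\right) \left(46 - 44\right) = \left(-9 + \frac{\sqrt{6}}{2}\right) 2 = -18 + \sqrt{6}$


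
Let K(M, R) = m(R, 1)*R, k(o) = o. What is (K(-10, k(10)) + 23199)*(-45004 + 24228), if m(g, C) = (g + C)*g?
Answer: -504836024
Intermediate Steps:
m(g, C) = g*(C + g) (m(g, C) = (C + g)*g = g*(C + g))
K(M, R) = R**2*(1 + R) (K(M, R) = (R*(1 + R))*R = R**2*(1 + R))
(K(-10, k(10)) + 23199)*(-45004 + 24228) = (10**2*(1 + 10) + 23199)*(-45004 + 24228) = (100*11 + 23199)*(-20776) = (1100 + 23199)*(-20776) = 24299*(-20776) = -504836024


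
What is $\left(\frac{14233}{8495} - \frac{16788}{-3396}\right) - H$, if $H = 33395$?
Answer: $- \frac{80268506131}{2404085} \approx -33388.0$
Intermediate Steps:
$\left(\frac{14233}{8495} - \frac{16788}{-3396}\right) - H = \left(\frac{14233}{8495} - \frac{16788}{-3396}\right) - 33395 = \left(14233 \cdot \frac{1}{8495} - - \frac{1399}{283}\right) - 33395 = \left(\frac{14233}{8495} + \frac{1399}{283}\right) - 33395 = \frac{15912444}{2404085} - 33395 = - \frac{80268506131}{2404085}$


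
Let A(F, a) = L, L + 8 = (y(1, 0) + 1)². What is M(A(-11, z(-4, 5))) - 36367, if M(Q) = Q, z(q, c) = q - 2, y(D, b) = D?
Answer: -36371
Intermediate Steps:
L = -4 (L = -8 + (1 + 1)² = -8 + 2² = -8 + 4 = -4)
z(q, c) = -2 + q
A(F, a) = -4
M(A(-11, z(-4, 5))) - 36367 = -4 - 36367 = -36371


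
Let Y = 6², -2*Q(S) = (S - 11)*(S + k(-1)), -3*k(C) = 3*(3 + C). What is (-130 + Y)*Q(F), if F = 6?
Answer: -940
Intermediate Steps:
k(C) = -3 - C (k(C) = -(3 + C) = -(9 + 3*C)/3 = -3 - C)
Q(S) = -(-11 + S)*(-2 + S)/2 (Q(S) = -(S - 11)*(S + (-3 - 1*(-1)))/2 = -(-11 + S)*(S + (-3 + 1))/2 = -(-11 + S)*(S - 2)/2 = -(-11 + S)*(-2 + S)/2)
Y = 36
(-130 + Y)*Q(F) = (-130 + 36)*(-11 - ½*6² + (13/2)*6) = -94*(-11 - ½*36 + 39) = -94*(-11 - 18 + 39) = -94*10 = -940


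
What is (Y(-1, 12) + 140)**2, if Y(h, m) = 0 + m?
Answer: 23104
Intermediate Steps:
Y(h, m) = m
(Y(-1, 12) + 140)**2 = (12 + 140)**2 = 152**2 = 23104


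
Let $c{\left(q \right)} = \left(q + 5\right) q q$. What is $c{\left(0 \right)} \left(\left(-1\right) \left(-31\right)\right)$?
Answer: $0$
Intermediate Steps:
$c{\left(q \right)} = q^{2} \left(5 + q\right)$ ($c{\left(q \right)} = \left(5 + q\right) q q = q \left(5 + q\right) q = q^{2} \left(5 + q\right)$)
$c{\left(0 \right)} \left(\left(-1\right) \left(-31\right)\right) = 0^{2} \left(5 + 0\right) \left(\left(-1\right) \left(-31\right)\right) = 0 \cdot 5 \cdot 31 = 0 \cdot 31 = 0$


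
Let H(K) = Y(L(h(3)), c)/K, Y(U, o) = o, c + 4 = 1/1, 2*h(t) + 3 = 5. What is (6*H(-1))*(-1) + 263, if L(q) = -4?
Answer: 245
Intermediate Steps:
h(t) = 1 (h(t) = -3/2 + (1/2)*5 = -3/2 + 5/2 = 1)
c = -3 (c = -4 + 1/1 = -4 + 1*1 = -4 + 1 = -3)
H(K) = -3/K
(6*H(-1))*(-1) + 263 = (6*(-3/(-1)))*(-1) + 263 = (6*(-3*(-1)))*(-1) + 263 = (6*3)*(-1) + 263 = 18*(-1) + 263 = -18 + 263 = 245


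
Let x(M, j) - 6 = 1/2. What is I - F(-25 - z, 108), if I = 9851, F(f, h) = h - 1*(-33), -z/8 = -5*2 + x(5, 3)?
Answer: 9710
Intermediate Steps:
x(M, j) = 13/2 (x(M, j) = 6 + 1/2 = 6 + ½ = 13/2)
z = 28 (z = -8*(-5*2 + 13/2) = -8*(-10 + 13/2) = -8*(-7/2) = 28)
F(f, h) = 33 + h (F(f, h) = h + 33 = 33 + h)
I - F(-25 - z, 108) = 9851 - (33 + 108) = 9851 - 1*141 = 9851 - 141 = 9710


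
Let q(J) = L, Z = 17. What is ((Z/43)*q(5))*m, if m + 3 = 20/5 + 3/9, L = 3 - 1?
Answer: 136/129 ≈ 1.0543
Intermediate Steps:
L = 2
m = 4/3 (m = -3 + (20/5 + 3/9) = -3 + (20*(1/5) + 3*(1/9)) = -3 + (4 + 1/3) = -3 + 13/3 = 4/3 ≈ 1.3333)
q(J) = 2
((Z/43)*q(5))*m = ((17/43)*2)*(4/3) = (34/43)*(4/3) = 136/129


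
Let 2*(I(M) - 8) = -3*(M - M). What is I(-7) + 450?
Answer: 458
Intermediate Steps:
I(M) = 8 (I(M) = 8 + (-3*(M - M))/2 = 8 + (-3*0)/2 = 8 + (1/2)*0 = 8 + 0 = 8)
I(-7) + 450 = 8 + 450 = 458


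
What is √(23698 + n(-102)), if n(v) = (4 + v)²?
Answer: √33302 ≈ 182.49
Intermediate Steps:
√(23698 + n(-102)) = √(23698 + (4 - 102)²) = √(23698 + (-98)²) = √(23698 + 9604) = √33302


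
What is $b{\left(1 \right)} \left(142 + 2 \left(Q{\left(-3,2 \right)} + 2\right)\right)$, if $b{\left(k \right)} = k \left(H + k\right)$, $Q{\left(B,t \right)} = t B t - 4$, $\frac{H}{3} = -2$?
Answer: $-570$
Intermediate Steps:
$H = -6$ ($H = 3 \left(-2\right) = -6$)
$Q{\left(B,t \right)} = -4 + B t^{2}$ ($Q{\left(B,t \right)} = B t t - 4 = B t^{2} - 4 = -4 + B t^{2}$)
$b{\left(k \right)} = k \left(-6 + k\right)$
$b{\left(1 \right)} \left(142 + 2 \left(Q{\left(-3,2 \right)} + 2\right)\right) = 1 \left(-6 + 1\right) \left(142 + 2 \left(\left(-4 - 3 \cdot 2^{2}\right) + 2\right)\right) = 1 \left(-5\right) \left(142 + 2 \left(\left(-4 - 12\right) + 2\right)\right) = - 5 \left(142 + 2 \left(\left(-4 - 12\right) + 2\right)\right) = - 5 \left(142 + 2 \left(-16 + 2\right)\right) = - 5 \left(142 + 2 \left(-14\right)\right) = - 5 \left(142 - 28\right) = \left(-5\right) 114 = -570$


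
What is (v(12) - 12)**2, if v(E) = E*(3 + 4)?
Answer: 5184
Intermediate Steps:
v(E) = 7*E (v(E) = E*7 = 7*E)
(v(12) - 12)**2 = (7*12 - 12)**2 = (84 - 12)**2 = 72**2 = 5184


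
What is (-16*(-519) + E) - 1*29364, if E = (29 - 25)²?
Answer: -21044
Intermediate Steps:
E = 16 (E = 4² = 16)
(-16*(-519) + E) - 1*29364 = (-16*(-519) + 16) - 1*29364 = (8304 + 16) - 29364 = 8320 - 29364 = -21044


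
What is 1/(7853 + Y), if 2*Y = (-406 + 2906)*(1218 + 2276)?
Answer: 1/4375353 ≈ 2.2855e-7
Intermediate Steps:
Y = 4367500 (Y = ((-406 + 2906)*(1218 + 2276))/2 = (2500*3494)/2 = (½)*8735000 = 4367500)
1/(7853 + Y) = 1/(7853 + 4367500) = 1/4375353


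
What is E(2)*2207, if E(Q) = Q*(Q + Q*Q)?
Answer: 26484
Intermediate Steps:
E(Q) = Q*(Q + Q²)
E(2)*2207 = (2²*(1 + 2))*2207 = (4*3)*2207 = 12*2207 = 26484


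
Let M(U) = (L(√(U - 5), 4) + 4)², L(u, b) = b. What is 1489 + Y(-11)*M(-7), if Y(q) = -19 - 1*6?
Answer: -111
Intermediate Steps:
Y(q) = -25 (Y(q) = -19 - 6 = -25)
M(U) = 64 (M(U) = (4 + 4)² = 8² = 64)
1489 + Y(-11)*M(-7) = 1489 - 25*64 = 1489 - 1600 = -111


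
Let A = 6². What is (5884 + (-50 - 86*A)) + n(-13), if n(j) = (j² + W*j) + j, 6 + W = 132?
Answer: 1256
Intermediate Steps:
W = 126 (W = -6 + 132 = 126)
n(j) = j² + 127*j (n(j) = (j² + 126*j) + j = j² + 127*j)
A = 36
(5884 + (-50 - 86*A)) + n(-13) = (5884 + (-50 - 86*36)) - 13*(127 - 13) = (5884 + (-50 - 3096)) - 13*114 = (5884 - 3146) - 1482 = 2738 - 1482 = 1256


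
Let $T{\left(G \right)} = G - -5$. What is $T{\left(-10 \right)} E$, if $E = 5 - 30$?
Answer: $125$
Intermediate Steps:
$T{\left(G \right)} = 5 + G$ ($T{\left(G \right)} = G + 5 = 5 + G$)
$E = -25$ ($E = 5 - 30 = -25$)
$T{\left(-10 \right)} E = \left(5 - 10\right) \left(-25\right) = \left(-5\right) \left(-25\right) = 125$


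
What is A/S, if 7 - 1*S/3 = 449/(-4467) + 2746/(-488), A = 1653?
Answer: 600561348/13872383 ≈ 43.292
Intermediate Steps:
S = 13872383/363316 (S = 21 - 3*(449/(-4467) + 2746/(-488)) = 21 - 3*(449*(-1/4467) + 2746*(-1/488)) = 21 - 3*(-449/4467 - 1373/244) = 21 - 3*(-6242747/1089948) = 21 + 6242747/363316 = 13872383/363316 ≈ 38.183)
A/S = 1653/(13872383/363316) = 1653*(363316/13872383) = 600561348/13872383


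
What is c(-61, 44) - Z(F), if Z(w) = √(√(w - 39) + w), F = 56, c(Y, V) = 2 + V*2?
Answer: 90 - √(56 + √17) ≈ 82.246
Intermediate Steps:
c(Y, V) = 2 + 2*V
Z(w) = √(w + √(-39 + w)) (Z(w) = √(√(-39 + w) + w) = √(w + √(-39 + w)))
c(-61, 44) - Z(F) = (2 + 2*44) - √(56 + √(-39 + 56)) = (2 + 88) - √(56 + √17) = 90 - √(56 + √17)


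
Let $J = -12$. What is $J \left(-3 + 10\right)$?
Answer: $-84$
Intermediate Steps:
$J \left(-3 + 10\right) = - 12 \left(-3 + 10\right) = \left(-12\right) 7 = -84$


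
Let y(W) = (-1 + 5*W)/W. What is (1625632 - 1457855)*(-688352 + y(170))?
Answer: -19633095253007/170 ≈ -1.1549e+11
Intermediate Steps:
y(W) = (-1 + 5*W)/W
(1625632 - 1457855)*(-688352 + y(170)) = (1625632 - 1457855)*(-688352 + (5 - 1/170)) = 167777*(-688352 + (5 - 1*1/170)) = 167777*(-688352 + (5 - 1/170)) = 167777*(-688352 + 849/170) = 167777*(-117018991/170) = -19633095253007/170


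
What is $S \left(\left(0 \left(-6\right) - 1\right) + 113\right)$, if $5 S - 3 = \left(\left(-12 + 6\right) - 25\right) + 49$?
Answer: $\frac{2352}{5} \approx 470.4$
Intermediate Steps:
$S = \frac{21}{5}$ ($S = \frac{3}{5} + \frac{\left(\left(-12 + 6\right) - 25\right) + 49}{5} = \frac{3}{5} + \frac{\left(-6 - 25\right) + 49}{5} = \frac{3}{5} + \frac{-31 + 49}{5} = \frac{3}{5} + \frac{1}{5} \cdot 18 = \frac{3}{5} + \frac{18}{5} = \frac{21}{5} \approx 4.2$)
$S \left(\left(0 \left(-6\right) - 1\right) + 113\right) = \frac{21 \left(\left(0 \left(-6\right) - 1\right) + 113\right)}{5} = \frac{21 \left(\left(0 - 1\right) + 113\right)}{5} = \frac{21 \left(-1 + 113\right)}{5} = \frac{21}{5} \cdot 112 = \frac{2352}{5}$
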